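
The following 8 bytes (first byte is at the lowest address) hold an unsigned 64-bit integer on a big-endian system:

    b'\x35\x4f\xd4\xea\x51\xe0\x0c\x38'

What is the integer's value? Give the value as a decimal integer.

3841523110031395896

In big-endian order the high byte comes first in memory.
The bytes are already most-significant first: 0x354FD4EA51E00C38.
0x354FD4EA51E00C38 = 3841523110031395896.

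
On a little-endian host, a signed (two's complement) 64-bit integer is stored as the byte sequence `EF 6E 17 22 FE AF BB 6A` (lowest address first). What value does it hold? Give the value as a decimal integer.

Little-endian: lowest address holds the least-significant byte.
Reassemble most-significant byte first: 6A BB AF FE 22 17 6E EF → 0x6ABBAFFE22176EEF.
0x6ABBAFFE22176EEF = 7690934294693768943.

7690934294693768943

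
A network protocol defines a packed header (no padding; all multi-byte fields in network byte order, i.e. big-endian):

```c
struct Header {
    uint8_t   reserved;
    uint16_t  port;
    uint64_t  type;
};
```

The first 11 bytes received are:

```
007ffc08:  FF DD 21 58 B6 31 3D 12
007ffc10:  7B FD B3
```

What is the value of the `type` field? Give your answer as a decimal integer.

`type` follows `reserved` (1 B), `port` (2 B), so it starts at offset 1 + 2 = 3 and occupies 8 bytes.
Bytes at offsets 3..10: 58 B6 31 3D 12 7B FD B3.
Big-endian stores the most-significant byte at the lowest address.
The bytes are already most-significant first: 0x58B6313D127BFDB3.
0x58B6313D127BFDB3 = 6392350859471879603.

6392350859471879603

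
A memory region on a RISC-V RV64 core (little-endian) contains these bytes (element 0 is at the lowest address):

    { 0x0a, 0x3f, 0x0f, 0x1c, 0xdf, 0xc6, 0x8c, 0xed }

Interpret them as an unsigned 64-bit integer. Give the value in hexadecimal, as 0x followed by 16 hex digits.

Little-endian stores the least-significant byte at the lowest address.
Reassemble most-significant byte first: ED 8C C6 DF 1C 0F 3F 0A → 0xED8CC6DF1C0F3F0A.

0xED8CC6DF1C0F3F0A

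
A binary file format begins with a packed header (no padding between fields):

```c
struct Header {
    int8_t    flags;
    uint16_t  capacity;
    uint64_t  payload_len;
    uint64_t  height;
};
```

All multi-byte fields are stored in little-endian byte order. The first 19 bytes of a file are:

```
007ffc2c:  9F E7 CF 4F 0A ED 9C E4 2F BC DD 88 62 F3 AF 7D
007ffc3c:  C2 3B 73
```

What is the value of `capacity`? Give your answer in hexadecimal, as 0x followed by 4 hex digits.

`capacity` follows `flags` (1 byte), so it starts at byte offset 1 and occupies 2 bytes.
Bytes at offsets 1..2: E7 CF.
Little-endian: lowest address holds the least-significant byte.
Reassemble most-significant byte first: CF E7 → 0xCFE7.

0xCFE7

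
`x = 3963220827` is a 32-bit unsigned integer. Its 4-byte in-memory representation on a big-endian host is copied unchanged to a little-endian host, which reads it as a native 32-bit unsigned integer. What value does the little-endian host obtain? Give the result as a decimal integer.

3963220827 in 32-bit hexadecimal is 0xEC39F35B.
Stored big-endian, the bytes at ascending addresses are EC 39 F3 5B.
Read back as little-endian, the first byte is least significant, giving 0x5BF339EC.
0x5BF339EC = 1542666732.

1542666732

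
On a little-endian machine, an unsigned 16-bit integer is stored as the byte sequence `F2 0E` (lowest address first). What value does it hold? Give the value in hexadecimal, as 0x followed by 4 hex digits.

0x0EF2

In little-endian order the low byte comes first in memory.
Reassemble most-significant byte first: 0E F2 → 0x0EF2.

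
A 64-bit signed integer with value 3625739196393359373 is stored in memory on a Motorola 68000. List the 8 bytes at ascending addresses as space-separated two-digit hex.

3625739196393359373 in hexadecimal, padded to 64 bits, is 0x32513696D13C880D.
Split into bytes (most-significant first): 32 51 36 96 D1 3C 88 0D.
Big-endian stores the most-significant byte at the lowest address.
So the memory order matches the most-significant-first order: 32 51 36 96 D1 3C 88 0D.

32 51 36 96 D1 3C 88 0D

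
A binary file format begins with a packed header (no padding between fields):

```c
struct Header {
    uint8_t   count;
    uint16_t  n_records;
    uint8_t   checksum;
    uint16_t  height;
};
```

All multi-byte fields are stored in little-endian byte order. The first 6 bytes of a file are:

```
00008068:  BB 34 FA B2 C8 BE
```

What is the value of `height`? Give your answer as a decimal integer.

`height` follows `count` (1 B), `n_records` (2 B), `checksum` (1 B), so it starts at offset 1 + 2 + 1 = 4 and occupies 2 bytes.
Bytes at offsets 4..5: C8 BE.
Little-endian: lowest address holds the least-significant byte.
Reassemble most-significant byte first: BE C8 → 0xBEC8.
0xBEC8 = 48840.

48840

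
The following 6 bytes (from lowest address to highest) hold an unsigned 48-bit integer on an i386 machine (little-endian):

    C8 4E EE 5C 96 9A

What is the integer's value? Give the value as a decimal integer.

Little-endian stores the least-significant byte at the lowest address.
Reassemble most-significant byte first: 9A 96 5C EE 4E C8 → 0x9A965CEE4EC8.
0x9A965CEE4EC8 = 169970594893512.

169970594893512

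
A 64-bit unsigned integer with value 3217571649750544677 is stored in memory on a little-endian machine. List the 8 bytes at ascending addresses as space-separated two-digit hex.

3217571649750544677 in hexadecimal, padded to 64 bits, is 0x2CA71C5E36BFB125.
Split into bytes (most-significant first): 2C A7 1C 5E 36 BF B1 25.
In little-endian order the low byte comes first in memory.
So at ascending addresses the bytes are 25 B1 BF 36 5E 1C A7 2C.

25 B1 BF 36 5E 1C A7 2C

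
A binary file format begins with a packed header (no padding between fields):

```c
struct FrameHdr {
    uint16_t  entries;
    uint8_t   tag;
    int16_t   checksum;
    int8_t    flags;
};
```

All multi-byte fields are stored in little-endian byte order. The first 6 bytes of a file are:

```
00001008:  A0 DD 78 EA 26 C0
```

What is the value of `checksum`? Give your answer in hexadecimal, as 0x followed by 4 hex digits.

0x26EA

`checksum` follows `entries` (2 B), `tag` (1 B), so it starts at offset 2 + 1 = 3 and occupies 2 bytes.
Bytes at offsets 3..4: EA 26.
Little-endian: lowest address holds the least-significant byte.
Reassemble most-significant byte first: 26 EA → 0x26EA.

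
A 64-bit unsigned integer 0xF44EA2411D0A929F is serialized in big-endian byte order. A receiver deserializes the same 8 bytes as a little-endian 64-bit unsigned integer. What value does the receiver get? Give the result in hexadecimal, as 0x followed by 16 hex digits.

0x9F920A1D41A24EF4

Stored big-endian, the bytes at ascending addresses are F4 4E A2 41 1D 0A 92 9F.
Read back as little-endian, the first byte is least significant, giving 0x9F920A1D41A24EF4.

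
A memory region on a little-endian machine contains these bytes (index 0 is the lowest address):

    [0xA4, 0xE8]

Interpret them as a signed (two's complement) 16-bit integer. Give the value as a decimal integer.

-5980

Little-endian stores the least-significant byte at the lowest address.
Reassemble most-significant byte first: E8 A4 → 0xE8A4.
Top bit is set, so as a signed 16-bit value this is 0xE8A4 − 2^16 = -5980.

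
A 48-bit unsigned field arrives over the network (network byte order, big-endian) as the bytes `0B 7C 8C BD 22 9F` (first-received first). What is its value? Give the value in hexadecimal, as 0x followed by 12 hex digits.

0x0B7C8CBD229F

Big-endian: lowest address holds the most-significant byte.
The bytes are already most-significant first: 0x0B7C8CBD229F.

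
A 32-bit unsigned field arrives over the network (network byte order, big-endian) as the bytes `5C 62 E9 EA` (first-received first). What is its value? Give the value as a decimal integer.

1549986282

In big-endian order the high byte comes first in memory.
The bytes are already most-significant first: 0x5C62E9EA.
0x5C62E9EA = 1549986282.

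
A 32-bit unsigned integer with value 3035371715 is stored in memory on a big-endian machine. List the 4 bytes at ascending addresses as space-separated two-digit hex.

B4 EC 18 C3

3035371715 in hexadecimal, padded to 32 bits, is 0xB4EC18C3.
Split into bytes (most-significant first): B4 EC 18 C3.
Big-endian: lowest address holds the most-significant byte.
So the memory order matches the most-significant-first order: B4 EC 18 C3.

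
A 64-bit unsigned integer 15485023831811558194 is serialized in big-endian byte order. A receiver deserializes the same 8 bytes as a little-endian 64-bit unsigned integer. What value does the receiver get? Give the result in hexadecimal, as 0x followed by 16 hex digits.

0x320B96C121DBE5D6

15485023831811558194 in 64-bit hexadecimal is 0xD6E5DB21C1960B32.
Stored big-endian, the bytes at ascending addresses are D6 E5 DB 21 C1 96 0B 32.
Read back as little-endian, the first byte is least significant, giving 0x320B96C121DBE5D6.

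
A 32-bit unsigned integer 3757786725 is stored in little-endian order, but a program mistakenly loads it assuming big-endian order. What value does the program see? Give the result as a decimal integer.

3757786725 in 32-bit hexadecimal is 0xDFFB4665.
Stored little-endian, the bytes at ascending addresses are 65 46 FB DF.
Read back as big-endian, the last byte is least significant, giving 0x6546FBDF.
0x6546FBDF = 1699150815.

1699150815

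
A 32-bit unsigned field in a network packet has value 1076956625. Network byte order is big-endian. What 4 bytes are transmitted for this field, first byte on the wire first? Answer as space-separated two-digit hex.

40 31 0D D1

1076956625 in hexadecimal, padded to 32 bits, is 0x40310DD1.
Split into bytes (most-significant first): 40 31 0D D1.
Big-endian: lowest address holds the most-significant byte.
So the memory order matches the most-significant-first order: 40 31 0D D1.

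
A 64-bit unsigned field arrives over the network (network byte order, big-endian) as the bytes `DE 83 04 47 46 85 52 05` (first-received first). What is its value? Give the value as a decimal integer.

16033663802541429253

In big-endian order the high byte comes first in memory.
The bytes are already most-significant first: 0xDE83044746855205.
0xDE83044746855205 = 16033663802541429253.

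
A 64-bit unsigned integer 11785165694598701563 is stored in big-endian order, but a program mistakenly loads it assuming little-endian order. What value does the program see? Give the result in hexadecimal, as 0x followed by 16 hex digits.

11785165694598701563 in 64-bit hexadecimal is 0xA38D51C23DACE1FB.
Stored big-endian, the bytes at ascending addresses are A3 8D 51 C2 3D AC E1 FB.
Read back as little-endian, the first byte is least significant, giving 0xFBE1AC3DC2518DA3.

0xFBE1AC3DC2518DA3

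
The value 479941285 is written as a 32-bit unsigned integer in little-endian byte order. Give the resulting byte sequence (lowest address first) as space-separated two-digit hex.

479941285 in hexadecimal, padded to 32 bits, is 0x1C9B52A5.
Split into bytes (most-significant first): 1C 9B 52 A5.
In little-endian order the low byte comes first in memory.
So at ascending addresses the bytes are A5 52 9B 1C.

A5 52 9B 1C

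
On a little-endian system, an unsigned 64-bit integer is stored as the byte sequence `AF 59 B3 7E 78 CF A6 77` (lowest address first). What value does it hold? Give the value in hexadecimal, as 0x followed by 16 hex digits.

0x77A6CF787EB359AF

Little-endian: lowest address holds the least-significant byte.
Reassemble most-significant byte first: 77 A6 CF 78 7E B3 59 AF → 0x77A6CF787EB359AF.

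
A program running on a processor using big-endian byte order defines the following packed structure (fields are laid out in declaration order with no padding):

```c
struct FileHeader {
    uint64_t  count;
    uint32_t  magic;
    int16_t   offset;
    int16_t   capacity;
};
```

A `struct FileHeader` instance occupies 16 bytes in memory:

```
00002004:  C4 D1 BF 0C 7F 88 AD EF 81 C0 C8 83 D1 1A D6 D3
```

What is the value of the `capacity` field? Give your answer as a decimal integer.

-10541

`capacity` follows `count` (8 B), `magic` (4 B), `offset` (2 B), so it starts at offset 8 + 4 + 2 = 14 and occupies 2 bytes.
Bytes at offsets 14..15: D6 D3.
In big-endian order the high byte comes first in memory.
The bytes are already most-significant first: 0xD6D3.
Top bit is set, so as a signed 16-bit value this is 0xD6D3 − 2^16 = -10541.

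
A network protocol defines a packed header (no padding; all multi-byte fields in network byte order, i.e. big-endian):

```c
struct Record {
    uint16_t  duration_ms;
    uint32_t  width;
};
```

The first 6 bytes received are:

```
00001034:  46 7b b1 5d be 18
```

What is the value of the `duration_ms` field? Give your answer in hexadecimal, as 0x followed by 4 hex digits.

0x467B

`duration_ms` is the first field, at byte offset 0, occupying 2 bytes.
Bytes at offsets 0..1: 46 7B.
Big-endian: lowest address holds the most-significant byte.
The bytes are already most-significant first: 0x467B.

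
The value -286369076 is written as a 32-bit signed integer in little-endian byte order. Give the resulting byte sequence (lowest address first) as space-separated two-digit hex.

CC 5A EE EE

Two's complement of -286369076 in 32 bits: 286369076 = 0x1111A534; invert → 0xEEEE5ACB; add 1 → 0xEEEE5ACC.
Split into bytes (most-significant first): EE EE 5A CC.
In little-endian order the low byte comes first in memory.
So at ascending addresses the bytes are CC 5A EE EE.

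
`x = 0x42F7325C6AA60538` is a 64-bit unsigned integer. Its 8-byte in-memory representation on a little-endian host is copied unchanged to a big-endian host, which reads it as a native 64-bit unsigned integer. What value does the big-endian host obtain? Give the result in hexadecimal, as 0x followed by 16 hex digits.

0x3805A66A5C32F742

Stored little-endian, the bytes at ascending addresses are 38 05 A6 6A 5C 32 F7 42.
Read back as big-endian, the last byte is least significant, giving 0x3805A66A5C32F742.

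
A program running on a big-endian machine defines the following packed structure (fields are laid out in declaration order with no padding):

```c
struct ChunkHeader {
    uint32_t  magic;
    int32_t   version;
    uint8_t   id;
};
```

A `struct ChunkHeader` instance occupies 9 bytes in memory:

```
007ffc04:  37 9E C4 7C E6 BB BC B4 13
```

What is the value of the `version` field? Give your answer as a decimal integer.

-423904076

`version` follows `magic` (4 bytes), so it starts at byte offset 4 and occupies 4 bytes.
Bytes at offsets 4..7: E6 BB BC B4.
Big-endian stores the most-significant byte at the lowest address.
The bytes are already most-significant first: 0xE6BBBCB4.
Top bit is set, so as a signed 32-bit value this is 0xE6BBBCB4 − 2^32 = -423904076.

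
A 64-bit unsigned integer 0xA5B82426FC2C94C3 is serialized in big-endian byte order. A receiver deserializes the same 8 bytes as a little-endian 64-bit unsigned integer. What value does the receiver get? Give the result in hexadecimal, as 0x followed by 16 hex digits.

0xC3942CFC2624B8A5

Stored big-endian, the bytes at ascending addresses are A5 B8 24 26 FC 2C 94 C3.
Read back as little-endian, the first byte is least significant, giving 0xC3942CFC2624B8A5.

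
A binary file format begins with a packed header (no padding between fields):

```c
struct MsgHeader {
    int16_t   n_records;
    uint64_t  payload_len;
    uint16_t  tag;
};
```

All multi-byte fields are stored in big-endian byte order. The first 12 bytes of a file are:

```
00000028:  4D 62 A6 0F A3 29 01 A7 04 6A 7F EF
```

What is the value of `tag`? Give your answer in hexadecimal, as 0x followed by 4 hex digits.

0x7FEF

`tag` follows `n_records` (2 B), `payload_len` (8 B), so it starts at offset 2 + 8 = 10 and occupies 2 bytes.
Bytes at offsets 10..11: 7F EF.
Big-endian: lowest address holds the most-significant byte.
The bytes are already most-significant first: 0x7FEF.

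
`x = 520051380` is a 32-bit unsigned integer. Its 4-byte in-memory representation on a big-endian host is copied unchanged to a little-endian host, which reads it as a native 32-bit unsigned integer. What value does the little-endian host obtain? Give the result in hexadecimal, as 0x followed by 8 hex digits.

520051380 in 32-bit hexadecimal is 0x1EFF5AB4.
Stored big-endian, the bytes at ascending addresses are 1E FF 5A B4.
Read back as little-endian, the first byte is least significant, giving 0xB45AFF1E.

0xB45AFF1E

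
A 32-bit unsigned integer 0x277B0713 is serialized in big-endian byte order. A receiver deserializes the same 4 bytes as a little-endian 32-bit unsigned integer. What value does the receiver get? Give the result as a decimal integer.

Stored big-endian, the bytes at ascending addresses are 27 7B 07 13.
Read back as little-endian, the first byte is least significant, giving 0x13077B27.
0x13077B27 = 319257383.

319257383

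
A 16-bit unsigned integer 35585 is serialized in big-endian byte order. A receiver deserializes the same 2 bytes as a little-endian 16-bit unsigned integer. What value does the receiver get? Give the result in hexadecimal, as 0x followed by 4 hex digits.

35585 in 16-bit hexadecimal is 0x8B01.
Stored big-endian, the bytes at ascending addresses are 8B 01.
Read back as little-endian, the first byte is least significant, giving 0x018B.

0x018B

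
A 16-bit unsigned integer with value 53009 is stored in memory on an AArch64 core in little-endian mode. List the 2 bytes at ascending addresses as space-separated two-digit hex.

11 CF

53009 in hexadecimal, padded to 16 bits, is 0xCF11.
Split into bytes (most-significant first): CF 11.
Little-endian: lowest address holds the least-significant byte.
So at ascending addresses the bytes are 11 CF.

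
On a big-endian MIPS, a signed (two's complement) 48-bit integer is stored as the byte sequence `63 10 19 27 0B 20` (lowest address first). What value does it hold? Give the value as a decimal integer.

Big-endian: lowest address holds the most-significant byte.
The bytes are already most-significant first: 0x631019270B20.
0x631019270B20 = 108920792615712.

108920792615712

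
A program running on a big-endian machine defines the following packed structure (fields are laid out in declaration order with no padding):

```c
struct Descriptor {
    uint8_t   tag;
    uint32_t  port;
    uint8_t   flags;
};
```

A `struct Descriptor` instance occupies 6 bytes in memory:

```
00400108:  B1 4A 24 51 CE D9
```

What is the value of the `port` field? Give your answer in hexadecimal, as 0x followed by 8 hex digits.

0x4A2451CE

`port` follows `tag` (1 byte), so it starts at byte offset 1 and occupies 4 bytes.
Bytes at offsets 1..4: 4A 24 51 CE.
Big-endian: lowest address holds the most-significant byte.
The bytes are already most-significant first: 0x4A2451CE.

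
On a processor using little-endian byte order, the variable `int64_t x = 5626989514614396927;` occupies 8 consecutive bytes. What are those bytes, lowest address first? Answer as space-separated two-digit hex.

5626989514614396927 in hexadecimal, padded to 64 bits, is 0x4E171526857057FF.
Split into bytes (most-significant first): 4E 17 15 26 85 70 57 FF.
In little-endian order the low byte comes first in memory.
So at ascending addresses the bytes are FF 57 70 85 26 15 17 4E.

FF 57 70 85 26 15 17 4E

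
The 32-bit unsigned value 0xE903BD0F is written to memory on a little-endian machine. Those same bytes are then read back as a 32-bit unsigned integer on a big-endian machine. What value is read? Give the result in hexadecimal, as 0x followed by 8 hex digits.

0x0FBD03E9

Stored little-endian, the bytes at ascending addresses are 0F BD 03 E9.
Read back as big-endian, the last byte is least significant, giving 0x0FBD03E9.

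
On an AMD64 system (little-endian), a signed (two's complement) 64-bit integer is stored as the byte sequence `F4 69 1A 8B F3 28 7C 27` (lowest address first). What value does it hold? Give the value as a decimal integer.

Little-endian stores the least-significant byte at the lowest address.
Reassemble most-significant byte first: 27 7C 28 F3 8B 1A 69 F4 → 0x277C28F38B1A69F4.
0x277C28F38B1A69F4 = 2845194091067238900.

2845194091067238900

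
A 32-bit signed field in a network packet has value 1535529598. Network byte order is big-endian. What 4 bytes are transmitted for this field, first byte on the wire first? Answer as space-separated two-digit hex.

1535529598 in hexadecimal, padded to 32 bits, is 0x5B86527E.
Split into bytes (most-significant first): 5B 86 52 7E.
Big-endian: lowest address holds the most-significant byte.
So the memory order matches the most-significant-first order: 5B 86 52 7E.

5B 86 52 7E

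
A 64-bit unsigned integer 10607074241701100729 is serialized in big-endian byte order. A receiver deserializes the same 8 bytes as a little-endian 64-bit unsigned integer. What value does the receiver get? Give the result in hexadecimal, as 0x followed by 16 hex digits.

0xB93CCAFAD2E53393

10607074241701100729 in 64-bit hexadecimal is 0x9333E5D2FACA3CB9.
Stored big-endian, the bytes at ascending addresses are 93 33 E5 D2 FA CA 3C B9.
Read back as little-endian, the first byte is least significant, giving 0xB93CCAFAD2E53393.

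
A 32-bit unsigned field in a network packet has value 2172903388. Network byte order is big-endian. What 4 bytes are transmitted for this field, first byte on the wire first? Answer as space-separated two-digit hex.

81 83 DF DC

2172903388 in hexadecimal, padded to 32 bits, is 0x8183DFDC.
Split into bytes (most-significant first): 81 83 DF DC.
Big-endian: lowest address holds the most-significant byte.
So the memory order matches the most-significant-first order: 81 83 DF DC.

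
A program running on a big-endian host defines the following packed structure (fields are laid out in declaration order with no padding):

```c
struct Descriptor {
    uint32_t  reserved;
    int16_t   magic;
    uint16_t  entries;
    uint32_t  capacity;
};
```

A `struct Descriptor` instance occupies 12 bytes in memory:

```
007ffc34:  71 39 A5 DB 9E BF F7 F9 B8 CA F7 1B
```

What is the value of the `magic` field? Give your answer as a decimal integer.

-24897

`magic` follows `reserved` (4 bytes), so it starts at byte offset 4 and occupies 2 bytes.
Bytes at offsets 4..5: 9E BF.
In big-endian order the high byte comes first in memory.
The bytes are already most-significant first: 0x9EBF.
Top bit is set, so as a signed 16-bit value this is 0x9EBF − 2^16 = -24897.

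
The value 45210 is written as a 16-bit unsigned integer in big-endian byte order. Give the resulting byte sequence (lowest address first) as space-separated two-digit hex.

B0 9A

45210 in hexadecimal, padded to 16 bits, is 0xB09A.
Split into bytes (most-significant first): B0 9A.
Big-endian: lowest address holds the most-significant byte.
So the memory order matches the most-significant-first order: B0 9A.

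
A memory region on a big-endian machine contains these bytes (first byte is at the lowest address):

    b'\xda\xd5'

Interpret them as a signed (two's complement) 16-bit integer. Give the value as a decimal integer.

Big-endian stores the most-significant byte at the lowest address.
The bytes are already most-significant first: 0xDAD5.
Top bit is set, so as a signed 16-bit value this is 0xDAD5 − 2^16 = -9515.

-9515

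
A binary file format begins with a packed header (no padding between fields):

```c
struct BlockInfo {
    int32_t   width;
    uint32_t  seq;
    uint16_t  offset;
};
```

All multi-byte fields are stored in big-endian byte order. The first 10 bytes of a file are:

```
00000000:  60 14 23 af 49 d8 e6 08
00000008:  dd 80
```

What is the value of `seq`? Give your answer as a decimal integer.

`seq` follows `width` (4 bytes), so it starts at byte offset 4 and occupies 4 bytes.
Bytes at offsets 4..7: 49 D8 E6 08.
Big-endian stores the most-significant byte at the lowest address.
The bytes are already most-significant first: 0x49D8E608.
0x49D8E608 = 1238951432.

1238951432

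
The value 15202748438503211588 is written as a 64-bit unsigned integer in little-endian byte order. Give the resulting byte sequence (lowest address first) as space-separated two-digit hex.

15202748438503211588 in hexadecimal, padded to 64 bits, is 0xD2FB03283E9BC244.
Split into bytes (most-significant first): D2 FB 03 28 3E 9B C2 44.
In little-endian order the low byte comes first in memory.
So at ascending addresses the bytes are 44 C2 9B 3E 28 03 FB D2.

44 C2 9B 3E 28 03 FB D2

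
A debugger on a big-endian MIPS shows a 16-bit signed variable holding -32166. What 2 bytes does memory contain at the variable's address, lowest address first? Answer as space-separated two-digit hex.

82 5A

Two's complement of -32166 in 16 bits: 32166 = 0x7DA6; invert → 0x8259; add 1 → 0x825A.
Split into bytes (most-significant first): 82 5A.
Big-endian stores the most-significant byte at the lowest address.
So the memory order matches the most-significant-first order: 82 5A.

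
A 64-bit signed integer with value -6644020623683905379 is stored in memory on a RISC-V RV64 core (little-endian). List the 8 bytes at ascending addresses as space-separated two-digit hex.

Two's complement of -6644020623683905379 in 64 bits: 6644020623683905379 = 0x5C344D8E430C6763; invert → 0xA3CBB271BCF3989C; add 1 → 0xA3CBB271BCF3989D.
Split into bytes (most-significant first): A3 CB B2 71 BC F3 98 9D.
Little-endian stores the least-significant byte at the lowest address.
So at ascending addresses the bytes are 9D 98 F3 BC 71 B2 CB A3.

9D 98 F3 BC 71 B2 CB A3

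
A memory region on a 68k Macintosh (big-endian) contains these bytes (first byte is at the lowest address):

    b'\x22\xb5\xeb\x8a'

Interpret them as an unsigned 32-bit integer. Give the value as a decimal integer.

582347658

Big-endian stores the most-significant byte at the lowest address.
The bytes are already most-significant first: 0x22B5EB8A.
0x22B5EB8A = 582347658.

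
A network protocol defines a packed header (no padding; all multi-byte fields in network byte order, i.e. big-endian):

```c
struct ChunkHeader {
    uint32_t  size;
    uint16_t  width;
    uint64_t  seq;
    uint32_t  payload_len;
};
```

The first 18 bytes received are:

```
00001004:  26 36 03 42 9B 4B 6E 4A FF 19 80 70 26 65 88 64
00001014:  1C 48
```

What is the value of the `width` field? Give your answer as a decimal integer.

`width` follows `size` (4 bytes), so it starts at byte offset 4 and occupies 2 bytes.
Bytes at offsets 4..5: 9B 4B.
Big-endian: lowest address holds the most-significant byte.
The bytes are already most-significant first: 0x9B4B.
0x9B4B = 39755.

39755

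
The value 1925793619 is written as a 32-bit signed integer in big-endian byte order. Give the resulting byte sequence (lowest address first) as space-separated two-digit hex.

1925793619 in hexadecimal, padded to 32 bits, is 0x72C94753.
Split into bytes (most-significant first): 72 C9 47 53.
Big-endian: lowest address holds the most-significant byte.
So the memory order matches the most-significant-first order: 72 C9 47 53.

72 C9 47 53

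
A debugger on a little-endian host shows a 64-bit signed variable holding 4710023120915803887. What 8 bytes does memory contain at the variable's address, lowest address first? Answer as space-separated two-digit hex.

EF 2E 10 DE 12 5D 5D 41

4710023120915803887 in hexadecimal, padded to 64 bits, is 0x415D5D12DE102EEF.
Split into bytes (most-significant first): 41 5D 5D 12 DE 10 2E EF.
Little-endian stores the least-significant byte at the lowest address.
So at ascending addresses the bytes are EF 2E 10 DE 12 5D 5D 41.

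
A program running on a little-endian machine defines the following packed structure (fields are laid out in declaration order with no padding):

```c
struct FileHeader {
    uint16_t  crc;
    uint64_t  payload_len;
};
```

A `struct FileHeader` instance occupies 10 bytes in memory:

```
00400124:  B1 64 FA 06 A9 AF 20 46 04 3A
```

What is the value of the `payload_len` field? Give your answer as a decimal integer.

`payload_len` follows `crc` (2 bytes), so it starts at byte offset 2 and occupies 8 bytes.
Bytes at offsets 2..9: FA 06 A9 AF 20 46 04 3A.
In little-endian order the low byte comes first in memory.
Reassemble most-significant byte first: 3A 04 46 20 AF A9 06 FA → 0x3A044620AFA906FA.
0x3A044620AFA906FA = 4180543460306650874.

4180543460306650874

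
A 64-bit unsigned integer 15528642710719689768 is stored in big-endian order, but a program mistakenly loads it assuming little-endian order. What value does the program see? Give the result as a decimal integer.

2951097353380200663

15528642710719689768 in 64-bit hexadecimal is 0xD780D2456867F428.
Stored big-endian, the bytes at ascending addresses are D7 80 D2 45 68 67 F4 28.
Read back as little-endian, the first byte is least significant, giving 0x28F4676845D280D7.
0x28F4676845D280D7 = 2951097353380200663.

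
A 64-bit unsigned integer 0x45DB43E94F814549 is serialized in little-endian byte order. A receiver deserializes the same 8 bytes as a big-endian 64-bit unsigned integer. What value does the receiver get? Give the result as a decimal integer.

5279768318377712453

Stored little-endian, the bytes at ascending addresses are 49 45 81 4F E9 43 DB 45.
Read back as big-endian, the last byte is least significant, giving 0x4945814FE943DB45.
0x4945814FE943DB45 = 5279768318377712453.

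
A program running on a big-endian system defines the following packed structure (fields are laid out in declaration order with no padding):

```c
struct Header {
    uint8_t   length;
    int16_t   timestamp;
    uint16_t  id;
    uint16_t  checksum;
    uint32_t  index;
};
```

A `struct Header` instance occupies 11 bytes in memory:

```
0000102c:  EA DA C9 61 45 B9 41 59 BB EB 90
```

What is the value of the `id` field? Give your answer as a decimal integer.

`id` follows `length` (1 B), `timestamp` (2 B), so it starts at offset 1 + 2 = 3 and occupies 2 bytes.
Bytes at offsets 3..4: 61 45.
In big-endian order the high byte comes first in memory.
The bytes are already most-significant first: 0x6145.
0x6145 = 24901.

24901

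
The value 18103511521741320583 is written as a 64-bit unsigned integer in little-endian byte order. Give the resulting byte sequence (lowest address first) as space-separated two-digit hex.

87 31 95 00 D0 97 3C FB

18103511521741320583 in hexadecimal, padded to 64 bits, is 0xFB3C97D000953187.
Split into bytes (most-significant first): FB 3C 97 D0 00 95 31 87.
Little-endian: lowest address holds the least-significant byte.
So at ascending addresses the bytes are 87 31 95 00 D0 97 3C FB.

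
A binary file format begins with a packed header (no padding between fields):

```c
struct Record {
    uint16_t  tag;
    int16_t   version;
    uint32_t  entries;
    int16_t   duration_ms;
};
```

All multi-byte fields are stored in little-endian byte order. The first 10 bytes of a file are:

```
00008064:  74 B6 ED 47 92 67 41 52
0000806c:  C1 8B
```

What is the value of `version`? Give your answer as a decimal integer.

`version` follows `tag` (2 bytes), so it starts at byte offset 2 and occupies 2 bytes.
Bytes at offsets 2..3: ED 47.
Little-endian: lowest address holds the least-significant byte.
Reassemble most-significant byte first: 47 ED → 0x47ED.
0x47ED = 18413.

18413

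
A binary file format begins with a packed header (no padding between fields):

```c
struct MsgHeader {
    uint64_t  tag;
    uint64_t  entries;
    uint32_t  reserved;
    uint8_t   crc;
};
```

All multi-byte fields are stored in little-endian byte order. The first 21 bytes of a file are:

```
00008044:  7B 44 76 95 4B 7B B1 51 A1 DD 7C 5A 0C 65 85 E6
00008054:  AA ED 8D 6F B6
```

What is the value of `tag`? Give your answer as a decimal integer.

5886621752510268539

`tag` is the first field, at byte offset 0, occupying 8 bytes.
Bytes at offsets 0..7: 7B 44 76 95 4B 7B B1 51.
In little-endian order the low byte comes first in memory.
Reassemble most-significant byte first: 51 B1 7B 4B 95 76 44 7B → 0x51B17B4B9576447B.
0x51B17B4B9576447B = 5886621752510268539.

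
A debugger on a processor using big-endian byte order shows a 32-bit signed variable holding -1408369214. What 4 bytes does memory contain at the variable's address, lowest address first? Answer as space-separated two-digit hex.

Two's complement of -1408369214 in 32 bits: 1408369214 = 0x53F2023E; invert → 0xAC0DFDC1; add 1 → 0xAC0DFDC2.
Split into bytes (most-significant first): AC 0D FD C2.
Big-endian stores the most-significant byte at the lowest address.
So the memory order matches the most-significant-first order: AC 0D FD C2.

AC 0D FD C2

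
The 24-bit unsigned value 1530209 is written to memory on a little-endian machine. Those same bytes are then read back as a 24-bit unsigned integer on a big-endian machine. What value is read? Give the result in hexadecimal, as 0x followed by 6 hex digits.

1530209 in 24-bit hexadecimal is 0x175961.
Stored little-endian, the bytes at ascending addresses are 61 59 17.
Read back as big-endian, the last byte is least significant, giving 0x615917.

0x615917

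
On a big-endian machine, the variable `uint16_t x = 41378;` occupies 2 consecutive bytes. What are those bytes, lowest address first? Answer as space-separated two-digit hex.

A1 A2

41378 in hexadecimal, padded to 16 bits, is 0xA1A2.
Split into bytes (most-significant first): A1 A2.
Big-endian: lowest address holds the most-significant byte.
So the memory order matches the most-significant-first order: A1 A2.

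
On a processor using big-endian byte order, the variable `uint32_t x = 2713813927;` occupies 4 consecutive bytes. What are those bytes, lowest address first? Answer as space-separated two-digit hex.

A1 C1 83 A7

2713813927 in hexadecimal, padded to 32 bits, is 0xA1C183A7.
Split into bytes (most-significant first): A1 C1 83 A7.
Big-endian: lowest address holds the most-significant byte.
So the memory order matches the most-significant-first order: A1 C1 83 A7.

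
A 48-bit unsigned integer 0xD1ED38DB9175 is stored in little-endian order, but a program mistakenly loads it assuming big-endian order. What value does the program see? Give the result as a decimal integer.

Stored little-endian, the bytes at ascending addresses are 75 91 DB 38 ED D1.
Read back as big-endian, the last byte is least significant, giving 0x7591DB38EDD1.
0x7591DB38EDD1 = 129269308648913.

129269308648913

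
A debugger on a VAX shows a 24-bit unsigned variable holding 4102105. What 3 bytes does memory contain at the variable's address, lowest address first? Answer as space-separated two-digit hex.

D9 97 3E

4102105 in hexadecimal, padded to 24 bits, is 0x3E97D9.
Split into bytes (most-significant first): 3E 97 D9.
Little-endian: lowest address holds the least-significant byte.
So at ascending addresses the bytes are D9 97 3E.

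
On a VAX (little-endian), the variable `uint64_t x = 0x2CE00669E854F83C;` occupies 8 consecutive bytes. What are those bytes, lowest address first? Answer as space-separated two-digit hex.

Split into bytes (most-significant first): 2C E0 06 69 E8 54 F8 3C.
In little-endian order the low byte comes first in memory.
So at ascending addresses the bytes are 3C F8 54 E8 69 06 E0 2C.

3C F8 54 E8 69 06 E0 2C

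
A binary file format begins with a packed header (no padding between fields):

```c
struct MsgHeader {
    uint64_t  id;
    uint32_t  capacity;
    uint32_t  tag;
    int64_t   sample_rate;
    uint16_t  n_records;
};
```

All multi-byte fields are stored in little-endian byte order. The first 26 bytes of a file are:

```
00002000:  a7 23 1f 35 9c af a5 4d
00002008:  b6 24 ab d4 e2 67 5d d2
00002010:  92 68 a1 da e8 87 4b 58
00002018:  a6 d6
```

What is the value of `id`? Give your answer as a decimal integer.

`id` is the first field, at byte offset 0, occupying 8 bytes.
Bytes at offsets 0..7: A7 23 1F 35 9C AF A5 4D.
Little-endian: lowest address holds the least-significant byte.
Reassemble most-significant byte first: 4D A5 AF 9C 35 1F 23 A7 → 0x4DA5AF9C351F23A7.
0x4DA5AF9C351F23A7 = 5595071197518701479.

5595071197518701479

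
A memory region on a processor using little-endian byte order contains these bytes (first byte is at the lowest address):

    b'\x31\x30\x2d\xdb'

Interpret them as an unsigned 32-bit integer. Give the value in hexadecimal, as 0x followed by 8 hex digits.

0xDB2D3031

Little-endian stores the least-significant byte at the lowest address.
Reassemble most-significant byte first: DB 2D 30 31 → 0xDB2D3031.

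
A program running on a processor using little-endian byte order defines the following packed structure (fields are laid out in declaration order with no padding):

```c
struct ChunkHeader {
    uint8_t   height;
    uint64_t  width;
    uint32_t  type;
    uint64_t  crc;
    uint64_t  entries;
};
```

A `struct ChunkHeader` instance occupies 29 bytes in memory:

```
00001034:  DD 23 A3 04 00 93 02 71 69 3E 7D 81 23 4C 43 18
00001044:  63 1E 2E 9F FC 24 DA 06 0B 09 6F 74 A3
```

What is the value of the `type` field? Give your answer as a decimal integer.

595688766

`type` follows `height` (1 B), `width` (8 B), so it starts at offset 1 + 8 = 9 and occupies 4 bytes.
Bytes at offsets 9..12: 3E 7D 81 23.
In little-endian order the low byte comes first in memory.
Reassemble most-significant byte first: 23 81 7D 3E → 0x23817D3E.
0x23817D3E = 595688766.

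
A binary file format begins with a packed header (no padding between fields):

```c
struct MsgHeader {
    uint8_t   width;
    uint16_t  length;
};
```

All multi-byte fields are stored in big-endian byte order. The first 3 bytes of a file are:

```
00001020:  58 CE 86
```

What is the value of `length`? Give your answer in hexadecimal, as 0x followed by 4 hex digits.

`length` follows `width` (1 byte), so it starts at byte offset 1 and occupies 2 bytes.
Bytes at offsets 1..2: CE 86.
Big-endian: lowest address holds the most-significant byte.
The bytes are already most-significant first: 0xCE86.

0xCE86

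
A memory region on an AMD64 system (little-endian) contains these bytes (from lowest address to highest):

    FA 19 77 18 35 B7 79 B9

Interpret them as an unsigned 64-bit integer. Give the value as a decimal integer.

13364914807870265850

In little-endian order the low byte comes first in memory.
Reassemble most-significant byte first: B9 79 B7 35 18 77 19 FA → 0xB979B735187719FA.
0xB979B735187719FA = 13364914807870265850.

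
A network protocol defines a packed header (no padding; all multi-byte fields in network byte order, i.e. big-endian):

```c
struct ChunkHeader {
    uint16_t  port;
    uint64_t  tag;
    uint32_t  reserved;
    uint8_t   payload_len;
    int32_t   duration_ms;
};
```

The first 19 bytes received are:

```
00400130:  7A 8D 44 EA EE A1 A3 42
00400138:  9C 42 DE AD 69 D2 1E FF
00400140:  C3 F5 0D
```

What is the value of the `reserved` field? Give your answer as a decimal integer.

3735906770

`reserved` follows `port` (2 B), `tag` (8 B), so it starts at offset 2 + 8 = 10 and occupies 4 bytes.
Bytes at offsets 10..13: DE AD 69 D2.
Big-endian stores the most-significant byte at the lowest address.
The bytes are already most-significant first: 0xDEAD69D2.
0xDEAD69D2 = 3735906770.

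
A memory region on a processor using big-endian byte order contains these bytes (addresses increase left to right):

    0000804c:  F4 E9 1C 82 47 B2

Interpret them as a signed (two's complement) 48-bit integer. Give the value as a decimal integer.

-12192933853262

Big-endian stores the most-significant byte at the lowest address.
The bytes are already most-significant first: 0xF4E91C8247B2.
Top bit is set, so as a signed 48-bit value this is 0xF4E91C8247B2 − 2^48 = -12192933853262.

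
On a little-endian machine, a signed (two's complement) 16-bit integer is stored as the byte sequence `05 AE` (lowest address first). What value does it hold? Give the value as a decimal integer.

-20987

Little-endian: lowest address holds the least-significant byte.
Reassemble most-significant byte first: AE 05 → 0xAE05.
Top bit is set, so as a signed 16-bit value this is 0xAE05 − 2^16 = -20987.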